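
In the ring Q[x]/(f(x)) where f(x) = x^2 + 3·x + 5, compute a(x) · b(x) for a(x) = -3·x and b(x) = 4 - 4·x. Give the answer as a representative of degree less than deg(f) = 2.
a · b ≡ -48·x - 60 (mod f(x))

First multiply in Q[x] without reducing: a · b = 12·x^2 - 12·x. Now divide by f(x) = x^2 + 3·x + 5, eliminating the leading term at each step:
  leading term 12·x^2: subtract (12)·f(x) = 12·x^2 + 36·x + 60, leaving -48·x - 60
The degree is now < 2, so this is the remainder. Hence a · b ≡ -48·x - 60 in Q[x]/(f).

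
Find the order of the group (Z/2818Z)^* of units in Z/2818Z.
(Z/2818Z)^* consists of the classes a with gcd(a, 2818) = 1, so its order is φ(2818). φ is multiplicative, with φ(p^e) = p^e − p^(e−1). Factorise 2818 = 2 · 1409. Then
  φ(2818) = (2 − 1) · (1409 − 1) = 1 · 1408 = 1408.
Thus |(Z/2818Z)^*| = 1408.

Final answer: |(Z/2818Z)^*| = 1408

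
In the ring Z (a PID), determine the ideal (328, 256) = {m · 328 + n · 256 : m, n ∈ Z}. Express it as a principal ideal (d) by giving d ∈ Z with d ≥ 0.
In the PID Z, (a, b) is generated by gcd(a, b). Compute gcd(328, 256) with the extended Euclidean algorithm, tracking rows (r, s, t) with s·328 + t·256 = r:
  row A: (328, 1, 0)   [1·328 + 0·256 = 328]
  row B: (256, 0, 1)   [0·328 + 1·256 = 256]
  328 = 1·256 + 72   → row C = row A − 1·row B = (72, 1, −1)   [check: 1·328 − 1·256 = 72]
  256 = 3·72 + 40   → row D = row B − 3·row C = (40, −3, 4)   [check: −3·328 + 4·256 = 40]
  72 = 1·40 + 32   → row E = row C − 1·row D = (32, 4, −5)   [check: 4·328 − 5·256 = 32]
  40 = 1·32 + 8   → row F = row D − 1·row E = (8, −7, 9)   [check: −7·328 + 9·256 = 8]
  32 = 4·8 + 0   → remainder 0, stop. gcd = 8 (last nonzero row F).
So gcd(328, 256) = 8, with Bézout identity −7·328 + 9·256 = 8. Containment (⊇): the Bézout identity exhibits 8 as an element of (328, 256), giving (8) ⊆ (328, 256). Containment (⊆): since 8 | 328 and 8 | 256 (328 = 8·41, 256 = 8·32), every Z-linear combination of 328 and 256 is divisible by 8, so (328, 256) ⊆ (8). Therefore (328, 256) = (8), d = 8.

Final answer: (328, 256) = (8); d = 8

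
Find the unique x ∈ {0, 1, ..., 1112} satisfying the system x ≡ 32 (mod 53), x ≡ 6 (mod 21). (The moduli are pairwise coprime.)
x ≡ 615 (mod 1113); the representative in [0, 1113) is 615

The moduli 53, 21 are pairwise coprime, so by the CRT there is a unique solution mod 53·21 = 1113.
Solve by successive substitution. Start with x ≡ 32 (mod 53).
  Combine with x ≡ 6 (mod 21): write x = 32 + 53·t and require 32 + 53·t ≡ 6 (mod 21), i.e. 53·t ≡ 6 − 32 ≡ 16 (mod 21). Since 53^(−1) ≡ 2 (mod 21) (53 ≡ 11 (mod 21)), t ≡ 2·16 ≡ 11 (mod 21). So x ≡ 32 + 53·11 = 615 (mod 1113).
Unique solution in [0, 1113): x = 615.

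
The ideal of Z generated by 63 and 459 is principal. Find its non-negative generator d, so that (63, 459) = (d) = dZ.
In the PID Z, (a, b) is generated by gcd(a, b). Compute gcd(459, 63) with the extended Euclidean algorithm, tracking rows (r, s, t) with s·459 + t·63 = r:
  row A: (459, 1, 0)   [1·459 + 0·63 = 459]
  row B: (63, 0, 1)   [0·459 + 1·63 = 63]
  459 = 7·63 + 18   → row C = row A − 7·row B = (18, 1, −7)   [check: 1·459 − 7·63 = 18]
  63 = 3·18 + 9   → row D = row B − 3·row C = (9, −3, 22)   [check: −3·459 + 22·63 = 9]
  18 = 2·9 + 0   → remainder 0, stop. gcd = 9 (last nonzero row D).
So gcd(63, 459) = 9, with Bézout identity −3·459 + 22·63 = 9. Containment (⊇): the Bézout identity exhibits 9 as an element of (63, 459), giving (9) ⊆ (63, 459). Containment (⊆): since 9 | 63 and 9 | 459 (63 = 9·7, 459 = 9·51), every Z-linear combination of 63 and 459 is divisible by 9, so (63, 459) ⊆ (9). Therefore (63, 459) = (9), d = 9.

Final answer: (63, 459) = (9); d = 9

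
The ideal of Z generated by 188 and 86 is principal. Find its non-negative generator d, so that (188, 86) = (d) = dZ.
(188, 86) = (2); d = 2

In the PID Z, (a, b) is generated by gcd(a, b). Compute gcd(188, 86) with the extended Euclidean algorithm, tracking rows (r, s, t) with s·188 + t·86 = r:
  row A: (188, 1, 0)   [1·188 + 0·86 = 188]
  row B: (86, 0, 1)   [0·188 + 1·86 = 86]
  188 = 2·86 + 16   → row C = row A − 2·row B = (16, 1, −2)   [check: 1·188 − 2·86 = 16]
  86 = 5·16 + 6   → row D = row B − 5·row C = (6, −5, 11)   [check: −5·188 + 11·86 = 6]
  16 = 2·6 + 4   → row E = row C − 2·row D = (4, 11, −24)   [check: 11·188 − 24·86 = 4]
  6 = 1·4 + 2   → row F = row D − 1·row E = (2, −16, 35)   [check: −16·188 + 35·86 = 2]
  4 = 2·2 + 0   → remainder 0, stop. gcd = 2 (last nonzero row F).
So gcd(188, 86) = 2, with Bézout identity −16·188 + 35·86 = 2. Containment (⊇): the Bézout identity exhibits 2 as an element of (188, 86), giving (2) ⊆ (188, 86). Containment (⊆): since 2 | 188 and 2 | 86 (188 = 2·94, 86 = 2·43), every Z-linear combination of 188 and 86 is divisible by 2, so (188, 86) ⊆ (2). Therefore (188, 86) = (2), d = 2.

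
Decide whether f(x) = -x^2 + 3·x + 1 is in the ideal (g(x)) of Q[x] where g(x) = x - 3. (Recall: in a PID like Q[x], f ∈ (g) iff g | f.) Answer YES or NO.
NO

In Q[x] the ideal (g) consists of all multiples of g, so f ∈ (g) iff g | f, i.e. iff the remainder of f on division by g is 0. Divide f by g (g is monic, so eliminate the leading term of the running remainder at each step):
  leading term -x^2: subtract (-x)·g(x) = -x^2 + 3·x, leaving 1
The remainder r(x) = 1 ≠ 0 (and deg r < deg g), so g ∤ f, i.e. f ∉ (g).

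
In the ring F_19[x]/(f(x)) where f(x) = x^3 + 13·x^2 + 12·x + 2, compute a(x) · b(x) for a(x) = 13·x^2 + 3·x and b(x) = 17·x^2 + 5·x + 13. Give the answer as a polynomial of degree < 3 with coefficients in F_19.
a · b ≡ 9·x^2 + x + 4 (mod f(x))

Multiply as integer polynomials: a · b = 221·x^4 + 116·x^3 + 184·x^2 + 39·x. Reducing coefficients mod 19: a · b ≡ 12·x^4 + 2·x^3 + 13·x^2 + x. Now divide by f(x) = x^3 + 13·x^2 + 12·x + 2 in F_19[x], eliminating the leading term at each step:
  leading term 12·x^4: subtract (12·x)·f(x) = 12·x^4 + 4·x^3 + 11·x^2 + 5·x, leaving 17·x^3 + 2·x^2 + 15·x (coefficients mod 19)
  leading term 17·x^3: subtract (17)·f(x) = 17·x^3 + 12·x^2 + 14·x + 15, leaving 9·x^2 + x + 4 (coefficients mod 19)
The degree is now < 3, so this is the remainder. Hence a · b ≡ 9·x^2 + x + 4 in F_19[x]/(f).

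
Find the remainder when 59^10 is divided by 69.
Use repeated squaring. Binary(10) = 1010. Walk through the bits of the exponent 10 left-to-right: at each bit after the leading one, square the running value, then multiply by 59 if the bit is 1 (always reducing mod 69):
  bit 1 = 1 (leading): start with 59.
  bit 2 = 0: square 59^2 = 3481 ≡ 31 (mod 69).
  bit 3 = 1: square 31^2 = 961 ≡ 64; bit is 1, so multiply 64·59 = 3776 ≡ 50 (mod 69).
  bit 4 = 0: square 50^2 = 2500 ≡ 16 (mod 69).
Final value: 59^10 ≡ 16 (mod 69).

Final answer: 16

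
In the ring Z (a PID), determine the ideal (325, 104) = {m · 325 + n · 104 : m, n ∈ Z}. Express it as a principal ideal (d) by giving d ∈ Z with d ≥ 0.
In the PID Z, (a, b) is generated by gcd(a, b). Compute gcd(325, 104) with the extended Euclidean algorithm, tracking rows (r, s, t) with s·325 + t·104 = r:
  row A: (325, 1, 0)   [1·325 + 0·104 = 325]
  row B: (104, 0, 1)   [0·325 + 1·104 = 104]
  325 = 3·104 + 13   → row C = row A − 3·row B = (13, 1, −3)   [check: 1·325 − 3·104 = 13]
  104 = 8·13 + 0   → remainder 0, stop. gcd = 13 (last nonzero row C).
So gcd(325, 104) = 13, with Bézout identity 1·325 − 3·104 = 13. Containment (⊇): the Bézout identity exhibits 13 as an element of (325, 104), giving (13) ⊆ (325, 104). Containment (⊆): since 13 | 325 and 13 | 104 (325 = 13·25, 104 = 13·8), every Z-linear combination of 325 and 104 is divisible by 13, so (325, 104) ⊆ (13). Therefore (325, 104) = (13), d = 13.

Final answer: (325, 104) = (13); d = 13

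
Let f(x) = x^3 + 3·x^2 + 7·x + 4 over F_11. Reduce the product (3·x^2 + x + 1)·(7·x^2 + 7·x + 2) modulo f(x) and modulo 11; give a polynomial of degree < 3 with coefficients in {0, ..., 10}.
a · b ≡ 5·x + 10 (mod f(x))

Multiply as integer polynomials: a · b = 21·x^4 + 28·x^3 + 20·x^2 + 9·x + 2. Reducing coefficients mod 11: a · b ≡ 10·x^4 + 6·x^3 + 9·x^2 + 9·x + 2. Now divide by f(x) = x^3 + 3·x^2 + 7·x + 4 in F_11[x], eliminating the leading term at each step:
  leading term 10·x^4: subtract (10·x)·f(x) = 10·x^4 + 8·x^3 + 4·x^2 + 7·x, leaving 9·x^3 + 5·x^2 + 2·x + 2 (coefficients mod 11)
  leading term 9·x^3: subtract (9)·f(x) = 9·x^3 + 5·x^2 + 8·x + 3, leaving 5·x + 10 (coefficients mod 11)
The degree is now < 3, so this is the remainder. Hence a · b ≡ 5·x + 10 in F_11[x]/(f).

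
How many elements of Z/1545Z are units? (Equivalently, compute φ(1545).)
Z/1545Z has φ(1545) = 816 units

An element a ∈ Z/1545Z is a unit iff gcd(a, 1545) = 1, so the number of units is φ(1545). φ is multiplicative, with φ(p^e) = p^e − p^(e−1). Factorise 1545 = 3 · 5 · 103. Then
  φ(1545) = (3 − 1) · (5 − 1) · (103 − 1) = 2 · 4 · 102 = 816.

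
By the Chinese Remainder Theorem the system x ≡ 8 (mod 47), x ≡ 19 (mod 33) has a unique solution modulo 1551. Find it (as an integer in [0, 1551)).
x ≡ 1042 (mod 1551); the representative in [0, 1551) is 1042

The moduli 47, 33 are pairwise coprime, so by the CRT there is a unique solution mod 47·33 = 1551.
Solve by successive substitution. Start with x ≡ 8 (mod 47).
  Combine with x ≡ 19 (mod 33): write x = 8 + 47·t and require 8 + 47·t ≡ 19 (mod 33), i.e. 47·t ≡ 19 − 8 ≡ 11 (mod 33). Since 47^(−1) ≡ 26 (mod 33) (47 ≡ 14 (mod 33)), t ≡ 26·11 ≡ 22 (mod 33). So x ≡ 8 + 47·22 = 1042 (mod 1551).
Unique solution in [0, 1551): x = 1042.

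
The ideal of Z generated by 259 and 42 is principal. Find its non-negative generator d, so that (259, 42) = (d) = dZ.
In the PID Z, (a, b) is generated by gcd(a, b). Compute gcd(259, 42) with the extended Euclidean algorithm, tracking rows (r, s, t) with s·259 + t·42 = r:
  row A: (259, 1, 0)   [1·259 + 0·42 = 259]
  row B: (42, 0, 1)   [0·259 + 1·42 = 42]
  259 = 6·42 + 7   → row C = row A − 6·row B = (7, 1, −6)   [check: 1·259 − 6·42 = 7]
  42 = 6·7 + 0   → remainder 0, stop. gcd = 7 (last nonzero row C).
So gcd(259, 42) = 7, with Bézout identity 1·259 − 6·42 = 7. Containment (⊇): the Bézout identity exhibits 7 as an element of (259, 42), giving (7) ⊆ (259, 42). Containment (⊆): since 7 | 259 and 7 | 42 (259 = 7·37, 42 = 7·6), every Z-linear combination of 259 and 42 is divisible by 7, so (259, 42) ⊆ (7). Therefore (259, 42) = (7), d = 7.

Final answer: (259, 42) = (7); d = 7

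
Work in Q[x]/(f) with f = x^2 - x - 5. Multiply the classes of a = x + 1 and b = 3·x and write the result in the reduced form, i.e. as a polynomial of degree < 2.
a · b ≡ 6·x + 15 (mod f(x))

First multiply in Q[x] without reducing: a · b = 3·x^2 + 3·x. Now divide by f(x) = x^2 - x - 5, eliminating the leading term at each step:
  leading term 3·x^2: subtract (3)·f(x) = 3·x^2 - 3·x - 15, leaving 6·x + 15
The degree is now < 2, so this is the remainder. Hence a · b ≡ 6·x + 15 in Q[x]/(f).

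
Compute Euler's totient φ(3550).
φ is multiplicative, with φ(p^e) = p^e − p^(e−1). Factorise 3550 = 2 · 5^2 · 71. Then
  φ(3550) = (2 − 1) · (5^2 − 5^1) · (71 − 1) = 1 · 20 · 70 = 1400.

Final answer: φ(3550) = 1400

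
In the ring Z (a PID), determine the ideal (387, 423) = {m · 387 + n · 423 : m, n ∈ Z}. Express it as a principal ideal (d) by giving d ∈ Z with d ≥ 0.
In the PID Z, (a, b) is generated by gcd(a, b). Compute gcd(423, 387) with the extended Euclidean algorithm, tracking rows (r, s, t) with s·423 + t·387 = r:
  row A: (423, 1, 0)   [1·423 + 0·387 = 423]
  row B: (387, 0, 1)   [0·423 + 1·387 = 387]
  423 = 1·387 + 36   → row C = row A − 1·row B = (36, 1, −1)   [check: 1·423 − 1·387 = 36]
  387 = 10·36 + 27   → row D = row B − 10·row C = (27, −10, 11)   [check: −10·423 + 11·387 = 27]
  36 = 1·27 + 9   → row E = row C − 1·row D = (9, 11, −12)   [check: 11·423 − 12·387 = 9]
  27 = 3·9 + 0   → remainder 0, stop. gcd = 9 (last nonzero row E).
So gcd(387, 423) = 9, with Bézout identity 11·423 − 12·387 = 9. Containment (⊇): the Bézout identity exhibits 9 as an element of (387, 423), giving (9) ⊆ (387, 423). Containment (⊆): since 9 | 387 and 9 | 423 (387 = 9·43, 423 = 9·47), every Z-linear combination of 387 and 423 is divisible by 9, so (387, 423) ⊆ (9). Therefore (387, 423) = (9), d = 9.

Final answer: (387, 423) = (9); d = 9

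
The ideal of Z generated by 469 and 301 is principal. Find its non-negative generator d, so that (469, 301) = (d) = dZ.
(469, 301) = (7); d = 7

In the PID Z, (a, b) is generated by gcd(a, b). Compute gcd(469, 301) with the extended Euclidean algorithm, tracking rows (r, s, t) with s·469 + t·301 = r:
  row A: (469, 1, 0)   [1·469 + 0·301 = 469]
  row B: (301, 0, 1)   [0·469 + 1·301 = 301]
  469 = 1·301 + 168   → row C = row A − 1·row B = (168, 1, −1)   [check: 1·469 − 1·301 = 168]
  301 = 1·168 + 133   → row D = row B − 1·row C = (133, −1, 2)   [check: −1·469 + 2·301 = 133]
  168 = 1·133 + 35   → row E = row C − 1·row D = (35, 2, −3)   [check: 2·469 − 3·301 = 35]
  133 = 3·35 + 28   → row F = row D − 3·row E = (28, −7, 11)   [check: −7·469 + 11·301 = 28]
  35 = 1·28 + 7   → row G = row E − 1·row F = (7, 9, −14)   [check: 9·469 − 14·301 = 7]
  28 = 4·7 + 0   → remainder 0, stop. gcd = 7 (last nonzero row G).
So gcd(469, 301) = 7, with Bézout identity 9·469 − 14·301 = 7. Containment (⊇): the Bézout identity exhibits 7 as an element of (469, 301), giving (7) ⊆ (469, 301). Containment (⊆): since 7 | 469 and 7 | 301 (469 = 7·67, 301 = 7·43), every Z-linear combination of 469 and 301 is divisible by 7, so (469, 301) ⊆ (7). Therefore (469, 301) = (7), d = 7.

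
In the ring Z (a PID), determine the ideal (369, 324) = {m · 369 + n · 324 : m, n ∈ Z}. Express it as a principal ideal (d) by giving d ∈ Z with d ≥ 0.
(369, 324) = (9); d = 9

In the PID Z, (a, b) is generated by gcd(a, b). Compute gcd(369, 324) with the extended Euclidean algorithm, tracking rows (r, s, t) with s·369 + t·324 = r:
  row A: (369, 1, 0)   [1·369 + 0·324 = 369]
  row B: (324, 0, 1)   [0·369 + 1·324 = 324]
  369 = 1·324 + 45   → row C = row A − 1·row B = (45, 1, −1)   [check: 1·369 − 1·324 = 45]
  324 = 7·45 + 9   → row D = row B − 7·row C = (9, −7, 8)   [check: −7·369 + 8·324 = 9]
  45 = 5·9 + 0   → remainder 0, stop. gcd = 9 (last nonzero row D).
So gcd(369, 324) = 9, with Bézout identity −7·369 + 8·324 = 9. Containment (⊇): the Bézout identity exhibits 9 as an element of (369, 324), giving (9) ⊆ (369, 324). Containment (⊆): since 9 | 369 and 9 | 324 (369 = 9·41, 324 = 9·36), every Z-linear combination of 369 and 324 is divisible by 9, so (369, 324) ⊆ (9). Therefore (369, 324) = (9), d = 9.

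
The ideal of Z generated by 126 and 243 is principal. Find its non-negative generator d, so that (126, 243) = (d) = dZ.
In the PID Z, (a, b) is generated by gcd(a, b). Compute gcd(243, 126) with the extended Euclidean algorithm, tracking rows (r, s, t) with s·243 + t·126 = r:
  row A: (243, 1, 0)   [1·243 + 0·126 = 243]
  row B: (126, 0, 1)   [0·243 + 1·126 = 126]
  243 = 1·126 + 117   → row C = row A − 1·row B = (117, 1, −1)   [check: 1·243 − 1·126 = 117]
  126 = 1·117 + 9   → row D = row B − 1·row C = (9, −1, 2)   [check: −1·243 + 2·126 = 9]
  117 = 13·9 + 0   → remainder 0, stop. gcd = 9 (last nonzero row D).
So gcd(126, 243) = 9, with Bézout identity −1·243 + 2·126 = 9. Containment (⊇): the Bézout identity exhibits 9 as an element of (126, 243), giving (9) ⊆ (126, 243). Containment (⊆): since 9 | 126 and 9 | 243 (126 = 9·14, 243 = 9·27), every Z-linear combination of 126 and 243 is divisible by 9, so (126, 243) ⊆ (9). Therefore (126, 243) = (9), d = 9.

Final answer: (126, 243) = (9); d = 9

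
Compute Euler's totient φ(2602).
φ is multiplicative, with φ(p^e) = p^e − p^(e−1). Factorise 2602 = 2 · 1301. Then
  φ(2602) = (2 − 1) · (1301 − 1) = 1 · 1300 = 1300.

Final answer: φ(2602) = 1300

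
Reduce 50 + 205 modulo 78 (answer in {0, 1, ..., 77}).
21

Reduce the summands first: 205 ≡ 49 (mod 78), so 50 + 205 ≡ 50 + 49 (mod 78). 50 + 49 = 99; 99 = 1·78 + 21, so (50 + 205) mod 78 = 21.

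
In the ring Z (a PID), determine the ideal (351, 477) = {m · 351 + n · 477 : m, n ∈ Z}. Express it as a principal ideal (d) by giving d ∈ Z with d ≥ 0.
In the PID Z, (a, b) is generated by gcd(a, b). Compute gcd(477, 351) with the extended Euclidean algorithm, tracking rows (r, s, t) with s·477 + t·351 = r:
  row A: (477, 1, 0)   [1·477 + 0·351 = 477]
  row B: (351, 0, 1)   [0·477 + 1·351 = 351]
  477 = 1·351 + 126   → row C = row A − 1·row B = (126, 1, −1)   [check: 1·477 − 1·351 = 126]
  351 = 2·126 + 99   → row D = row B − 2·row C = (99, −2, 3)   [check: −2·477 + 3·351 = 99]
  126 = 1·99 + 27   → row E = row C − 1·row D = (27, 3, −4)   [check: 3·477 − 4·351 = 27]
  99 = 3·27 + 18   → row F = row D − 3·row E = (18, −11, 15)   [check: −11·477 + 15·351 = 18]
  27 = 1·18 + 9   → row G = row E − 1·row F = (9, 14, −19)   [check: 14·477 − 19·351 = 9]
  18 = 2·9 + 0   → remainder 0, stop. gcd = 9 (last nonzero row G).
So gcd(351, 477) = 9, with Bézout identity 14·477 − 19·351 = 9. Containment (⊇): the Bézout identity exhibits 9 as an element of (351, 477), giving (9) ⊆ (351, 477). Containment (⊆): since 9 | 351 and 9 | 477 (351 = 9·39, 477 = 9·53), every Z-linear combination of 351 and 477 is divisible by 9, so (351, 477) ⊆ (9). Therefore (351, 477) = (9), d = 9.

Final answer: (351, 477) = (9); d = 9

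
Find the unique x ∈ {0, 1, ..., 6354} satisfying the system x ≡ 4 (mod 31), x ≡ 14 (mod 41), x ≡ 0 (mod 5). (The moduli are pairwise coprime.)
x ≡ 2515 (mod 6355); the representative in [0, 6355) is 2515

The moduli 31, 41, 5 are pairwise coprime, so by the CRT there is a unique solution mod 31·41·5 = 6355.
Solve by successive substitution. Start with x ≡ 4 (mod 31).
  Combine with x ≡ 14 (mod 41): write x = 4 + 31·t and require 4 + 31·t ≡ 14 (mod 41), i.e. 31·t ≡ 14 − 4 ≡ 10 (mod 41). Since 31^(−1) ≡ 4 (mod 41), t ≡ 4·10 ≡ 40 (mod 41). So x ≡ 4 + 31·40 = 1244 (mod 1271).
  Combine with x ≡ 0 (mod 5): write x = 1244 + 1271·t and require 1244 + 1271·t ≡ 0 (mod 5), i.e. 1271·t ≡ 0 − 1244 ≡ 1 (mod 5). Since 1271^(−1) ≡ 1 (mod 5) (1271 ≡ 1 (mod 5)), t ≡ 1·1 ≡ 1 (mod 5). So x ≡ 1244 + 1271·1 = 2515 (mod 6355).
Unique solution in [0, 6355): x = 2515.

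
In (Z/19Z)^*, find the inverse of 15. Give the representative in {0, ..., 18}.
Apply the extended Euclidean algorithm to (19, 15), tracking rows (r, s, t) with s·19 + t·15 = r. Each division r_prev = q·r_cur + r_new produces the new row as (previous row) − q·(current row):
  row A: (19, 1, 0)   [1·19 + 0·15 = 19]
  row B: (15, 0, 1)   [0·19 + 1·15 = 15]
  19 = 1·15 + 4   → row C = row A − 1·row B = (4, 1, −1)   [check: 1·19 − 1·15 = 4]
  15 = 3·4 + 3   → row D = row B − 3·row C = (3, −3, 4)   [check: −3·19 + 4·15 = 3]
  4 = 1·3 + 1   → row E = row C − 1·row D = (1, 4, −5)   [check: 4·19 − 5·15 = 1]
  3 = 3·1 + 0   → remainder 0, stop. gcd = 1 (last nonzero row E).
The gcd is 1, so 15 is invertible mod 19. The last nonzero row gives 4·19 − 5·15 = 1, so t = −5. So 15^(−1) ≡ −5 ≡ 14 (mod 19). Verify: 15 · 14 = 210 ≡ 1 (mod 19). ✓

Final answer: 15^(−1) ≡ 14 (mod 19)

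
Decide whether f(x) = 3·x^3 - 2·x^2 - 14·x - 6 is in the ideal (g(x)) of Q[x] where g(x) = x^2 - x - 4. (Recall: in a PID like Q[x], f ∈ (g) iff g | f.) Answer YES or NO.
NO

In Q[x] the ideal (g) consists of all multiples of g, so f ∈ (g) iff g | f, i.e. iff the remainder of f on division by g is 0. Divide f by g (g is monic, so eliminate the leading term of the running remainder at each step):
  leading term 3·x^3: subtract (3·x)·g(x) = 3·x^3 - 3·x^2 - 12·x, leaving x^2 - 2·x - 6
  leading term x^2: subtract (1)·g(x) = x^2 - x - 4, leaving -x - 2
The remainder r(x) = -x - 2 ≠ 0 (and deg r < deg g), so g ∤ f, i.e. f ∉ (g).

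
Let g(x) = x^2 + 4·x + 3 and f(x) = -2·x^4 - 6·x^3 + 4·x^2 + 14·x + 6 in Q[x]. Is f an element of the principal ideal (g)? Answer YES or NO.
YES

In Q[x] the ideal (g) consists of all multiples of g, so f ∈ (g) iff g | f, i.e. iff the remainder of f on division by g is 0. Divide f by g (g is monic, so eliminate the leading term of the running remainder at each step):
  leading term -2·x^4: subtract (-2·x^2)·g(x) = -2·x^4 - 8·x^3 - 6·x^2, leaving 2·x^3 + 10·x^2 + 14·x + 6
  leading term 2·x^3: subtract (2·x)·g(x) = 2·x^3 + 8·x^2 + 6·x, leaving 2·x^2 + 8·x + 6
  leading term 2·x^2: subtract (2)·g(x) = 2·x^2 + 8·x + 6, leaving 0
The remainder is 0, so f(x) = g(x) · h(x) with h(x) = -2·x^2 + 2·x + 2. Hence g | f, i.e. f ∈ (g).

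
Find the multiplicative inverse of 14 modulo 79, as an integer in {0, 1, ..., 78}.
14^(−1) ≡ 17 (mod 79)

Apply the extended Euclidean algorithm to (79, 14), tracking rows (r, s, t) with s·79 + t·14 = r. Each division r_prev = q·r_cur + r_new produces the new row as (previous row) − q·(current row):
  row A: (79, 1, 0)   [1·79 + 0·14 = 79]
  row B: (14, 0, 1)   [0·79 + 1·14 = 14]
  79 = 5·14 + 9   → row C = row A − 5·row B = (9, 1, −5)   [check: 1·79 − 5·14 = 9]
  14 = 1·9 + 5   → row D = row B − 1·row C = (5, −1, 6)   [check: −1·79 + 6·14 = 5]
  9 = 1·5 + 4   → row E = row C − 1·row D = (4, 2, −11)   [check: 2·79 − 11·14 = 4]
  5 = 1·4 + 1   → row F = row D − 1·row E = (1, −3, 17)   [check: −3·79 + 17·14 = 1]
  4 = 4·1 + 0   → remainder 0, stop. gcd = 1 (last nonzero row F).
The gcd is 1, so 14 is invertible mod 79. The last nonzero row gives −3·79 + 17·14 = 1, so t = 17. So 14^(−1) ≡ 17 (mod 79). Verify: 14 · 17 = 238 ≡ 1 (mod 79). ✓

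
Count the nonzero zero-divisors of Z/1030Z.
Z/1030Z has 621 nonzero zero-divisors

In Z/1030Z each nonzero element is either a unit (gcd with 1030 is 1) or a zero-divisor (gcd > 1). The number of units is φ(1030): factorise 1030 = 2 · 5 · 103, so φ(1030) = (2 − 1) · (5 − 1) · (103 − 1) = 1 · 4 · 102 = 408. The nonzero elements number 1030 − 1 = 1029. Hence the nonzero zero-divisors number 1029 − 408 = 621.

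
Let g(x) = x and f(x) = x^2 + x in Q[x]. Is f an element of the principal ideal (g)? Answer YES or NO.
In Q[x] the ideal (g) consists of all multiples of g, so f ∈ (g) iff g | f, i.e. iff the remainder of f on division by g is 0. Divide f by g (g is monic, so eliminate the leading term of the running remainder at each step):
  leading term x^2: subtract (x)·g(x) = x^2, leaving x
  leading term x: subtract (1)·g(x) = x, leaving 0
The remainder is 0, so f(x) = g(x) · h(x) with h(x) = x + 1. Hence g | f, i.e. f ∈ (g).

Final answer: YES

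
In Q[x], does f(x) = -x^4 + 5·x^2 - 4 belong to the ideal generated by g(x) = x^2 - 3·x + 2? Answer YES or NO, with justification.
In Q[x] the ideal (g) consists of all multiples of g, so f ∈ (g) iff g | f, i.e. iff the remainder of f on division by g is 0. Divide f by g (g is monic, so eliminate the leading term of the running remainder at each step):
  leading term -x^4: subtract (-x^2)·g(x) = -x^4 + 3·x^3 - 2·x^2, leaving -3·x^3 + 7·x^2 - 4
  leading term -3·x^3: subtract (-3·x)·g(x) = -3·x^3 + 9·x^2 - 6·x, leaving -2·x^2 + 6·x - 4
  leading term -2·x^2: subtract (-2)·g(x) = -2·x^2 + 6·x - 4, leaving 0
The remainder is 0, so f(x) = g(x) · h(x) with h(x) = -x^2 - 3·x - 2. Hence g | f, i.e. f ∈ (g).

Final answer: YES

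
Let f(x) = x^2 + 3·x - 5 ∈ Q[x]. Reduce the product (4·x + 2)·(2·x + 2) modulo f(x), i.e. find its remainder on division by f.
a · b ≡ 44 - 12·x (mod f(x))

First multiply in Q[x] without reducing: a · b = 8·x^2 + 12·x + 4. Now divide by f(x) = x^2 + 3·x - 5, eliminating the leading term at each step:
  leading term 8·x^2: subtract (8)·f(x) = 8·x^2 + 24·x - 40, leaving 44 - 12·x
The degree is now < 2, so this is the remainder. Hence a · b ≡ 44 - 12·x in Q[x]/(f).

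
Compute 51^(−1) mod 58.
51^(−1) ≡ 33 (mod 58)

Apply the extended Euclidean algorithm to (58, 51), tracking rows (r, s, t) with s·58 + t·51 = r. Each division r_prev = q·r_cur + r_new produces the new row as (previous row) − q·(current row):
  row A: (58, 1, 0)   [1·58 + 0·51 = 58]
  row B: (51, 0, 1)   [0·58 + 1·51 = 51]
  58 = 1·51 + 7   → row C = row A − 1·row B = (7, 1, −1)   [check: 1·58 − 1·51 = 7]
  51 = 7·7 + 2   → row D = row B − 7·row C = (2, −7, 8)   [check: −7·58 + 8·51 = 2]
  7 = 3·2 + 1   → row E = row C − 3·row D = (1, 22, −25)   [check: 22·58 − 25·51 = 1]
  2 = 2·1 + 0   → remainder 0, stop. gcd = 1 (last nonzero row E).
The gcd is 1, so 51 is invertible mod 58. The last nonzero row gives 22·58 − 25·51 = 1, so t = −25. So 51^(−1) ≡ −25 ≡ 33 (mod 58). Verify: 51 · 33 = 1683 ≡ 1 (mod 58). ✓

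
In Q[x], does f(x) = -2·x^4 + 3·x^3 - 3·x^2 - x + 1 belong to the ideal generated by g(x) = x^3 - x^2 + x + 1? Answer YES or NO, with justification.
YES

In Q[x] the ideal (g) consists of all multiples of g, so f ∈ (g) iff g | f, i.e. iff the remainder of f on division by g is 0. Divide f by g (g is monic, so eliminate the leading term of the running remainder at each step):
  leading term -2·x^4: subtract (-2·x)·g(x) = -2·x^4 + 2·x^3 - 2·x^2 - 2·x, leaving x^3 - x^2 + x + 1
  leading term x^3: subtract (1)·g(x) = x^3 - x^2 + x + 1, leaving 0
The remainder is 0, so f(x) = g(x) · h(x) with h(x) = 1 - 2·x. Hence g | f, i.e. f ∈ (g).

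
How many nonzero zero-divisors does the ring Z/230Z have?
Z/230Z has 141 nonzero zero-divisors

In Z/230Z each nonzero element is either a unit (gcd with 230 is 1) or a zero-divisor (gcd > 1). The number of units is φ(230): factorise 230 = 2 · 5 · 23, so φ(230) = (2 − 1) · (5 − 1) · (23 − 1) = 1 · 4 · 22 = 88. The nonzero elements number 230 − 1 = 229. Hence the nonzero zero-divisors number 229 − 88 = 141.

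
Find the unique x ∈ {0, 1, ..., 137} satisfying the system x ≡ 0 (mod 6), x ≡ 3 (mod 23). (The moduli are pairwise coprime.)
The moduli 6, 23 are pairwise coprime, so by the CRT there is a unique solution mod 6·23 = 138.
Solve by successive substitution. Start with x ≡ 0 (mod 6).
  Combine with x ≡ 3 (mod 23): write x = 6·t and require 6·t ≡ 3 (mod 23). Since 6^(−1) ≡ 4 (mod 23), t ≡ 4·3 ≡ 12 (mod 23). So x ≡ 6·12 = 72 (mod 138).
Unique solution in [0, 138): x = 72.

Final answer: x ≡ 72 (mod 138); the representative in [0, 138) is 72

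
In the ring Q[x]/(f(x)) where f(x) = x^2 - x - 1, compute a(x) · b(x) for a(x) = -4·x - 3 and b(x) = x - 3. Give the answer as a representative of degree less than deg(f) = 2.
a · b ≡ 5·x + 5 (mod f(x))

First multiply in Q[x] without reducing: a · b = -4·x^2 + 9·x + 9. Now divide by f(x) = x^2 - x - 1, eliminating the leading term at each step:
  leading term -4·x^2: subtract (-4)·f(x) = -4·x^2 + 4·x + 4, leaving 5·x + 5
The degree is now < 2, so this is the remainder. Hence a · b ≡ 5·x + 5 in Q[x]/(f).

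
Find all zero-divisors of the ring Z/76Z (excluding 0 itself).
nonzero zero-divisors of Z/76Z = {2, 4, 6, 8, 10, 12, 14, 16, 18, 19, 20, 22, 24, 26, 28, 30, 32, 34, 36, 38, 40, 42, 44, 46, 48, 50, 52, 54, 56, 57, 58, 60, 62, 64, 66, 68, 70, 72, 74}

An element a ∈ Z/76Z (with a ≠ 0) is a zero-divisor iff gcd(a, 76) > 1 (because a is a unit precisely when gcd(a, n) = 1, and in Z/nZ every nonzero, non-unit element is a zero-divisor). Scan a = 1, ..., 75 and keep those with gcd(a, 76) > 1:
  gcd(2, 76) = 2, gcd(4, 76) = 4, gcd(6, 76) = 2, gcd(8, 76) = 4, gcd(10, 76) = 2, gcd(12, 76) = 4, gcd(14, 76) = 2, gcd(16, 76) = 4, gcd(18, 76) = 2, gcd(19, 76) = 19, gcd(20, 76) = 4, gcd(22, 76) = 2, gcd(24, 76) = 4, gcd(26, 76) = 2, gcd(28, 76) = 4, gcd(30, 76) = 2, gcd(32, 76) = 4, gcd(34, 76) = 2, gcd(36, 76) = 4, gcd(38, 76) = 38, gcd(40, 76) = 4, gcd(42, 76) = 2, gcd(44, 76) = 4, gcd(46, 76) = 2, gcd(48, 76) = 4, gcd(50, 76) = 2, gcd(52, 76) = 4, gcd(54, 76) = 2, gcd(56, 76) = 4, gcd(57, 76) = 19, gcd(58, 76) = 2, gcd(60, 76) = 4, gcd(62, 76) = 2, gcd(64, 76) = 4, gcd(66, 76) = 2, gcd(68, 76) = 4, gcd(70, 76) = 2, gcd(72, 76) = 4, gcd(74, 76) = 2.
All other a ∈ {1, ..., 75} have gcd(a, 76) = 1 and are units. So the nonzero zero-divisors are exactly the 39 values of a appearing in this scan.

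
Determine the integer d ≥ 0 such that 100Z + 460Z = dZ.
In the PID Z, (a, b) is generated by gcd(a, b). Compute gcd(460, 100) with the extended Euclidean algorithm, tracking rows (r, s, t) with s·460 + t·100 = r:
  row A: (460, 1, 0)   [1·460 + 0·100 = 460]
  row B: (100, 0, 1)   [0·460 + 1·100 = 100]
  460 = 4·100 + 60   → row C = row A − 4·row B = (60, 1, −4)   [check: 1·460 − 4·100 = 60]
  100 = 1·60 + 40   → row D = row B − 1·row C = (40, −1, 5)   [check: −1·460 + 5·100 = 40]
  60 = 1·40 + 20   → row E = row C − 1·row D = (20, 2, −9)   [check: 2·460 − 9·100 = 20]
  40 = 2·20 + 0   → remainder 0, stop. gcd = 20 (last nonzero row E).
So gcd(100, 460) = 20, with Bézout identity 2·460 − 9·100 = 20. Containment (⊇): the Bézout identity exhibits 20 as an element of (100, 460), giving (20) ⊆ (100, 460). Containment (⊆): since 20 | 100 and 20 | 460 (100 = 20·5, 460 = 20·23), every Z-linear combination of 100 and 460 is divisible by 20, so (100, 460) ⊆ (20). Therefore (100, 460) = (20), d = 20.

Final answer: (100, 460) = (20); d = 20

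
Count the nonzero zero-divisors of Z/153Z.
Z/153Z has 56 nonzero zero-divisors

In Z/153Z each nonzero element is either a unit (gcd with 153 is 1) or a zero-divisor (gcd > 1). The number of units is φ(153): factorise 153 = 3^2 · 17, so φ(153) = (3^2 − 3^1) · (17 − 1) = 6 · 16 = 96. The nonzero elements number 153 − 1 = 152. Hence the nonzero zero-divisors number 152 − 96 = 56.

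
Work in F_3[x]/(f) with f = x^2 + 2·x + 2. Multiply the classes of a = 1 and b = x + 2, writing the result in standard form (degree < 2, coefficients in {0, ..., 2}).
Multiply as integer polynomials: a · b = x + 2. Reducing coefficients mod 3: a · b ≡ x + 2. This already has degree < 2, so no reduction by f is needed. Hence a · b ≡ x + 2 in F_3[x]/(f).

Final answer: a · b ≡ x + 2 (mod f(x))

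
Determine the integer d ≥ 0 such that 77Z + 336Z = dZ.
(77, 336) = (7); d = 7

In the PID Z, (a, b) is generated by gcd(a, b). Compute gcd(336, 77) with the extended Euclidean algorithm, tracking rows (r, s, t) with s·336 + t·77 = r:
  row A: (336, 1, 0)   [1·336 + 0·77 = 336]
  row B: (77, 0, 1)   [0·336 + 1·77 = 77]
  336 = 4·77 + 28   → row C = row A − 4·row B = (28, 1, −4)   [check: 1·336 − 4·77 = 28]
  77 = 2·28 + 21   → row D = row B − 2·row C = (21, −2, 9)   [check: −2·336 + 9·77 = 21]
  28 = 1·21 + 7   → row E = row C − 1·row D = (7, 3, −13)   [check: 3·336 − 13·77 = 7]
  21 = 3·7 + 0   → remainder 0, stop. gcd = 7 (last nonzero row E).
So gcd(77, 336) = 7, with Bézout identity 3·336 − 13·77 = 7. Containment (⊇): the Bézout identity exhibits 7 as an element of (77, 336), giving (7) ⊆ (77, 336). Containment (⊆): since 7 | 77 and 7 | 336 (77 = 7·11, 336 = 7·48), every Z-linear combination of 77 and 336 is divisible by 7, so (77, 336) ⊆ (7). Therefore (77, 336) = (7), d = 7.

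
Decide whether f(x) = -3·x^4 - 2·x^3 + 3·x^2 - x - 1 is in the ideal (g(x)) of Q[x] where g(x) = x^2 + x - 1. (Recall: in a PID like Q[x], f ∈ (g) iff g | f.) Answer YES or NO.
In Q[x] the ideal (g) consists of all multiples of g, so f ∈ (g) iff g | f, i.e. iff the remainder of f on division by g is 0. Divide f by g (g is monic, so eliminate the leading term of the running remainder at each step):
  leading term -3·x^4: subtract (-3·x^2)·g(x) = -3·x^4 - 3·x^3 + 3·x^2, leaving x^3 - x - 1
  leading term x^3: subtract (x)·g(x) = x^3 + x^2 - x, leaving -x^2 - 1
  leading term -x^2: subtract (-1)·g(x) = -x^2 - x + 1, leaving x - 2
The remainder r(x) = x - 2 ≠ 0 (and deg r < deg g), so g ∤ f, i.e. f ∉ (g).

Final answer: NO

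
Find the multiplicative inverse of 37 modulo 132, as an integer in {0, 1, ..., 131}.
37^(−1) ≡ 25 (mod 132)

Apply the extended Euclidean algorithm to (132, 37), tracking rows (r, s, t) with s·132 + t·37 = r. Each division r_prev = q·r_cur + r_new produces the new row as (previous row) − q·(current row):
  row A: (132, 1, 0)   [1·132 + 0·37 = 132]
  row B: (37, 0, 1)   [0·132 + 1·37 = 37]
  132 = 3·37 + 21   → row C = row A − 3·row B = (21, 1, −3)   [check: 1·132 − 3·37 = 21]
  37 = 1·21 + 16   → row D = row B − 1·row C = (16, −1, 4)   [check: −1·132 + 4·37 = 16]
  21 = 1·16 + 5   → row E = row C − 1·row D = (5, 2, −7)   [check: 2·132 − 7·37 = 5]
  16 = 3·5 + 1   → row F = row D − 3·row E = (1, −7, 25)   [check: −7·132 + 25·37 = 1]
  5 = 5·1 + 0   → remainder 0, stop. gcd = 1 (last nonzero row F).
The gcd is 1, so 37 is invertible mod 132. The last nonzero row gives −7·132 + 25·37 = 1, so t = 25. So 37^(−1) ≡ 25 (mod 132). Verify: 37 · 25 = 925 ≡ 1 (mod 132). ✓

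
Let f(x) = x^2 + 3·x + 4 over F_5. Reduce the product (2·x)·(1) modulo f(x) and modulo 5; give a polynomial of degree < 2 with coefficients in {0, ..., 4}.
a · b ≡ 2·x (mod f(x))

Multiply as integer polynomials: a · b = 2·x. Reducing coefficients mod 5: a · b ≡ 2·x. This already has degree < 2, so no reduction by f is needed. Hence a · b ≡ 2·x in F_5[x]/(f).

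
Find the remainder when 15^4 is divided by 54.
Use repeated squaring. Binary(4) = 100. Walk through the bits of the exponent 4 left-to-right: at each bit after the leading one, square the running value, then multiply by 15 if the bit is 1 (always reducing mod 54):
  bit 1 = 1 (leading): start with 15.
  bit 2 = 0: square 15^2 = 225 ≡ 9 (mod 54).
  bit 3 = 0: square 9^2 = 81 ≡ 27 (mod 54).
Final value: 15^4 ≡ 27 (mod 54).

Final answer: 27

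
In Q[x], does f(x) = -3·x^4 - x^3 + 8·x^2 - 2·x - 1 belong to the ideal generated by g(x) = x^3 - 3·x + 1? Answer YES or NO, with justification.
NO

In Q[x] the ideal (g) consists of all multiples of g, so f ∈ (g) iff g | f, i.e. iff the remainder of f on division by g is 0. Divide f by g (g is monic, so eliminate the leading term of the running remainder at each step):
  leading term -3·x^4: subtract (-3·x)·g(x) = -3·x^4 + 9·x^2 - 3·x, leaving -x^3 - x^2 + x - 1
  leading term -x^3: subtract (-1)·g(x) = -x^3 + 3·x - 1, leaving -x^2 - 2·x
The remainder r(x) = -x^2 - 2·x ≠ 0 (and deg r < deg g), so g ∤ f, i.e. f ∉ (g).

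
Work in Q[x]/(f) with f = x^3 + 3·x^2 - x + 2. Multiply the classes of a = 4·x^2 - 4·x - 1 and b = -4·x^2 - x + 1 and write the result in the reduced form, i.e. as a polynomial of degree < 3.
First multiply in Q[x] without reducing: a · b = -16·x^4 + 12·x^3 + 12·x^2 - 3·x - 1. Now divide by f(x) = x^3 + 3·x^2 - x + 2, eliminating the leading term at each step:
  leading term -16·x^4: subtract (-16·x)·f(x) = -16·x^4 - 48·x^3 + 16·x^2 - 32·x, leaving 60·x^3 - 4·x^2 + 29·x - 1
  leading term 60·x^3: subtract (60)·f(x) = 60·x^3 + 180·x^2 - 60·x + 120, leaving -184·x^2 + 89·x - 121
The degree is now < 3, so this is the remainder. Hence a · b ≡ -184·x^2 + 89·x - 121 in Q[x]/(f).

Final answer: a · b ≡ -184·x^2 + 89·x - 121 (mod f(x))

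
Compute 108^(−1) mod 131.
Apply the extended Euclidean algorithm to (131, 108), tracking rows (r, s, t) with s·131 + t·108 = r. Each division r_prev = q·r_cur + r_new produces the new row as (previous row) − q·(current row):
  row A: (131, 1, 0)   [1·131 + 0·108 = 131]
  row B: (108, 0, 1)   [0·131 + 1·108 = 108]
  131 = 1·108 + 23   → row C = row A − 1·row B = (23, 1, −1)   [check: 1·131 − 1·108 = 23]
  108 = 4·23 + 16   → row D = row B − 4·row C = (16, −4, 5)   [check: −4·131 + 5·108 = 16]
  23 = 1·16 + 7   → row E = row C − 1·row D = (7, 5, −6)   [check: 5·131 − 6·108 = 7]
  16 = 2·7 + 2   → row F = row D − 2·row E = (2, −14, 17)   [check: −14·131 + 17·108 = 2]
  7 = 3·2 + 1   → row G = row E − 3·row F = (1, 47, −57)   [check: 47·131 − 57·108 = 1]
  2 = 2·1 + 0   → remainder 0, stop. gcd = 1 (last nonzero row G).
The gcd is 1, so 108 is invertible mod 131. The last nonzero row gives 47·131 − 57·108 = 1, so t = −57. So 108^(−1) ≡ −57 ≡ 74 (mod 131). Verify: 108 · 74 = 7992 ≡ 1 (mod 131). ✓

Final answer: 108^(−1) ≡ 74 (mod 131)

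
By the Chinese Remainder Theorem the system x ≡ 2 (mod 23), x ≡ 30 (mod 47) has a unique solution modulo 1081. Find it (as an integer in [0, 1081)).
x ≡ 876 (mod 1081); the representative in [0, 1081) is 876

The moduli 23, 47 are pairwise coprime, so by the CRT there is a unique solution mod 23·47 = 1081.
Solve by successive substitution. Start with x ≡ 2 (mod 23).
  Combine with x ≡ 30 (mod 47): write x = 2 + 23·t and require 2 + 23·t ≡ 30 (mod 47), i.e. 23·t ≡ 30 − 2 ≡ 28 (mod 47). Since 23^(−1) ≡ 45 (mod 47), t ≡ 45·28 ≡ 38 (mod 47). So x ≡ 2 + 23·38 = 876 (mod 1081).
Unique solution in [0, 1081): x = 876.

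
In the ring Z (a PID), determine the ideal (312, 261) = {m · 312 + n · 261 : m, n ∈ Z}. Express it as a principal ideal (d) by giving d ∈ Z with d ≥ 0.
(312, 261) = (3); d = 3

In the PID Z, (a, b) is generated by gcd(a, b). Compute gcd(312, 261) with the extended Euclidean algorithm, tracking rows (r, s, t) with s·312 + t·261 = r:
  row A: (312, 1, 0)   [1·312 + 0·261 = 312]
  row B: (261, 0, 1)   [0·312 + 1·261 = 261]
  312 = 1·261 + 51   → row C = row A − 1·row B = (51, 1, −1)   [check: 1·312 − 1·261 = 51]
  261 = 5·51 + 6   → row D = row B − 5·row C = (6, −5, 6)   [check: −5·312 + 6·261 = 6]
  51 = 8·6 + 3   → row E = row C − 8·row D = (3, 41, −49)   [check: 41·312 − 49·261 = 3]
  6 = 2·3 + 0   → remainder 0, stop. gcd = 3 (last nonzero row E).
So gcd(312, 261) = 3, with Bézout identity 41·312 − 49·261 = 3. Containment (⊇): the Bézout identity exhibits 3 as an element of (312, 261), giving (3) ⊆ (312, 261). Containment (⊆): since 3 | 312 and 3 | 261 (312 = 3·104, 261 = 3·87), every Z-linear combination of 312 and 261 is divisible by 3, so (312, 261) ⊆ (3). Therefore (312, 261) = (3), d = 3.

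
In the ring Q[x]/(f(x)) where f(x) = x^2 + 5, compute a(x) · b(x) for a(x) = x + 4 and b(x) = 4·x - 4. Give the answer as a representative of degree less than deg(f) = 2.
a · b ≡ 12·x - 36 (mod f(x))

First multiply in Q[x] without reducing: a · b = 4·x^2 + 12·x - 16. Now divide by f(x) = x^2 + 5, eliminating the leading term at each step:
  leading term 4·x^2: subtract (4)·f(x) = 4·x^2 + 20, leaving 12·x - 36
The degree is now < 2, so this is the remainder. Hence a · b ≡ 12·x - 36 in Q[x]/(f).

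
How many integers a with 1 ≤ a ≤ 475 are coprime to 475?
The number of a ∈ {1, ..., 475} with gcd(a, 475) = 1 is by definition Euler's totient φ(475). φ is multiplicative, with φ(p^e) = p^e − p^(e−1). Factorise 475 = 5^2 · 19. Then
  φ(475) = (5^2 − 5^1) · (19 − 1) = 20 · 18 = 360.
So there are 360 such integers.

Final answer: 360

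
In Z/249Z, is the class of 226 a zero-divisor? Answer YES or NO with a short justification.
NO

gcd(226, 249) = 1, so 226 is a unit in Z/249Z (it has a multiplicative inverse). A unit cannot be a zero-divisor: if 226·b ≡ 0 then multiplying both sides by 226^(−1) gives b ≡ 0. So 226 is not a zero-divisor.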